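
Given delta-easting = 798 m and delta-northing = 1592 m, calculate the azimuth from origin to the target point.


az = atan2(798, 1592) = 26.6 deg
adjusted to 0-360: 26.6 degrees

26.6 degrees


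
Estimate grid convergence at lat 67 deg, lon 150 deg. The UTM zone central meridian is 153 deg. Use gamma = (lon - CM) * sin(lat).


gamma = (150 - 153) * sin(67) = -3 * 0.920505 = -2.762 degrees

-2.762 degrees


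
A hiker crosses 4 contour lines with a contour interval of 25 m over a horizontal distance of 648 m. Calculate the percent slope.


elevation change = 4 * 25 = 100 m
slope = 100 / 648 * 100 = 15.4%

15.4%


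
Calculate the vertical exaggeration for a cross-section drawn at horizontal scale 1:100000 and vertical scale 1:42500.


VE = horizontal_scale / vertical_scale = 100000 / 42500 ≈ 2.4

2.4x


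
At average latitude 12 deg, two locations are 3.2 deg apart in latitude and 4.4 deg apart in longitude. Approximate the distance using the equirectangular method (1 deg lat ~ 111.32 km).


dlat_km = 3.2 * 111.32 = 356.224
dlon_km = 4.4 * 111.32 * cos(12) ≈ 479.105
dist = sqrt(356.224^2 + 479.105^2) ≈ 597.0 km

597.0 km


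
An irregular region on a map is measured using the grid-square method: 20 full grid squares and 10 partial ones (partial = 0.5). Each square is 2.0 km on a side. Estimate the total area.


effective squares = 20 + 10 * 0.5 = 25.0
area = 25.0 * 4.0 = 100.0 km^2

100.0 km^2


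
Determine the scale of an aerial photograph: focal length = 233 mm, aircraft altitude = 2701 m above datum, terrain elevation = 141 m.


scale = f / (H - h) = 233 mm / 2560 m = 233 / 2560000 = 1:10987

1:10987


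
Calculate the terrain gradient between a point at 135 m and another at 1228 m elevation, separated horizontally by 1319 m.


gradient = (1228 - 135) / 1319 = 1093 / 1319 = 0.8287

0.8287


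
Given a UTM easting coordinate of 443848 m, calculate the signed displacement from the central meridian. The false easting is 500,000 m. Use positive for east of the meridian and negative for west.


displacement = 443848 - 500000 = -56152 m

-56152 m


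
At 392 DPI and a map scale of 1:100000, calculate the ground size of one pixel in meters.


pixel_cm = 2.54 / 392 ≈ 0.00648 cm
ground = pixel_cm * 100000 / 100 = 2.54 * 100000 / (392 * 100) = 254000 / 39200 ≈ 6.48 m

6.48 m


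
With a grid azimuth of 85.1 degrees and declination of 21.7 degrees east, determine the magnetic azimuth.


magnetic azimuth = grid azimuth - declination (east +ve)
mag_az = 85.1 - 21.7 = 63.4 degrees

63.4 degrees


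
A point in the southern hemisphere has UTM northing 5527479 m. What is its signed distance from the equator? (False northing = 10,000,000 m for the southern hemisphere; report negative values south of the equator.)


For southern: actual = 5527479 - 10000000 = -4472521 m

-4472521 m


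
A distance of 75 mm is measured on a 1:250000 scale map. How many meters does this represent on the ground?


ground = 75 mm * 250000 / 1000 = 18750.0 m

18750.0 m


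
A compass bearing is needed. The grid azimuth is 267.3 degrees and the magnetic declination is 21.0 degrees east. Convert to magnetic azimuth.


magnetic azimuth = grid azimuth - declination (east +ve)
mag_az = 267.3 - 21.0 = 246.3 degrees

246.3 degrees


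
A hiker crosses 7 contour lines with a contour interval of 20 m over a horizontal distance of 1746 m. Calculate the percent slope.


elevation change = 7 * 20 = 140 m
slope = 140 / 1746 * 100 = 8.0%

8.0%


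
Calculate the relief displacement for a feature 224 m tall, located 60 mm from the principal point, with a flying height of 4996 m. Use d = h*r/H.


d = h * r / H = 224 * 60 / 4996 = 2.69 mm

2.69 mm


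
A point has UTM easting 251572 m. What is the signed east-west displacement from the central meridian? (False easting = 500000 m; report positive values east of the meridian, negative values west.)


displacement = 251572 - 500000 = -248428 m

-248428 m


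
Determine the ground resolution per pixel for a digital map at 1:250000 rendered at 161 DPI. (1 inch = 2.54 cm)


pixel_cm = 2.54 / 161 ≈ 0.015776 cm
ground = pixel_cm * 250000 / 100 = 2.54 * 250000 / (161 * 100) = 635000 / 16100 ≈ 39.44 m

39.44 m


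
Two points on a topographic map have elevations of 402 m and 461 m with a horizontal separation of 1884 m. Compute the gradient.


gradient = (461 - 402) / 1884 = 59 / 1884 = 0.0313

0.0313


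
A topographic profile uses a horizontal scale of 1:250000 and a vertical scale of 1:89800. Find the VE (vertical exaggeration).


VE = horizontal_scale / vertical_scale = 250000 / 89800 ≈ 2.8

2.8x


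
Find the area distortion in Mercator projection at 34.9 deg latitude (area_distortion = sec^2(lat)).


area_distortion = 1/cos^2(34.9) = 1.487

1.487


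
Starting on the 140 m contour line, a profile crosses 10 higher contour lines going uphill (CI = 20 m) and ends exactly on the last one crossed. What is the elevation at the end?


elevation = 140 + 10 * 20 = 340 m

340 m


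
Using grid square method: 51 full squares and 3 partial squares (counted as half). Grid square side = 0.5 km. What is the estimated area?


effective squares = 51 + 3 * 0.5 = 52.5
area = 52.5 * 0.25 = 13.125 km^2

13.125 km^2


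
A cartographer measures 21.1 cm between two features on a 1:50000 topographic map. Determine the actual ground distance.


ground = 21.1 cm * 50000 / 100 = 10550.0 m = 10.55 km

10.55 km


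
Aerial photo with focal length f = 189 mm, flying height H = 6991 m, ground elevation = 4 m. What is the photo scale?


scale = f / (H - h) = 189 mm / 6987 m = 189 / 6987000 = 1:36968

1:36968


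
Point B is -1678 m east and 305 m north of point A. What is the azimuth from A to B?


az = atan2(-1678, 305) = -79.7 deg
adjusted to 0-360: 280.3 degrees

280.3 degrees


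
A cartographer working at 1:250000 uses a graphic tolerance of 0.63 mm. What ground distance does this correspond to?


ground = 0.63 mm * 250000 / 1000 = 157.5 m

157.5 m


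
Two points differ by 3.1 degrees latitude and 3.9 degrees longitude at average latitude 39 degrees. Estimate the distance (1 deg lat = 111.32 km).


dlat_km = 3.1 * 111.32 = 345.092
dlon_km = 3.9 * 111.32 * cos(39) ≈ 337.396
dist = sqrt(345.092^2 + 337.396^2) ≈ 482.6 km

482.6 km


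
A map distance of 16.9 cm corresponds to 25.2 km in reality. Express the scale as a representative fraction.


ground = 25.2 km = 2520000 cm; RF denominator = ground / map = 2520000 / 16.9 ≈ 149112; RF = 1:149112

1:149112


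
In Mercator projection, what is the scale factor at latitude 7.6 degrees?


SF = 1 / cos(7.6) = 1 / 0.991216 = 1.009

1.009


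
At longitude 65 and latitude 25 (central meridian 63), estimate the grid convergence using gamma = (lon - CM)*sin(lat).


gamma = (65 - 63) * sin(25) = 2 * 0.422618 = 0.845 degrees

0.845 degrees


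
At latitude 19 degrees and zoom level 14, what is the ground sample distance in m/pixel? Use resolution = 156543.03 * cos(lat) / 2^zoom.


res = 156543.03 * cos(19) / 2^14 = 156543.03 * 0.94551858 / 16384 = 9.03 m/pixel

9.03 m/pixel


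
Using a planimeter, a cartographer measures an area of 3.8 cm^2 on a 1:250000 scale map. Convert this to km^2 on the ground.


ground_area = 3.8 * (250000/100)^2 = 23750000.0 m^2 = 23.75 km^2

23.75 km^2


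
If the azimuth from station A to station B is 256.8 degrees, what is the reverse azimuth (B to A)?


back azimuth = (256.8 + 180) mod 360 = 76.8 degrees

76.8 degrees


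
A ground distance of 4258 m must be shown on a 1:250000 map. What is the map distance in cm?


map_cm = 4258 * 100 / 250000 = 1.7032 cm ≈ 1.7 cm

1.7 cm


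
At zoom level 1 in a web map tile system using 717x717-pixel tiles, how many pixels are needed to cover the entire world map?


tiles per axis = 2^1 = 2
total tiles = 2^2 = 4
pixels per axis = 2 * 717 = 1434
total pixels = 1434^2 = 2056356

2056356 pixels


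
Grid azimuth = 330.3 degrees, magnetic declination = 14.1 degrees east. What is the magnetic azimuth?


magnetic azimuth = grid azimuth - declination (east +ve)
mag_az = 330.3 - 14.1 = 316.2 degrees

316.2 degrees


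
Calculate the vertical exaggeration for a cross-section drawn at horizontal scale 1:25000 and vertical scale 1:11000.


VE = horizontal_scale / vertical_scale = 25000 / 11000 ≈ 2.3

2.3x


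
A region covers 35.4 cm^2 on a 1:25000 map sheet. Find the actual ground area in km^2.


ground_area = 35.4 * (25000/100)^2 = 2212500.0 m^2 = 2.2125 km^2 ≈ 2.213 km^2

2.213 km^2


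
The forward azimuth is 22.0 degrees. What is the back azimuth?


back azimuth = (22.0 + 180) mod 360 = 202.0 degrees

202.0 degrees


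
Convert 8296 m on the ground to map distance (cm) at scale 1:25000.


map_cm = 8296 * 100 / 25000 = 33.184 cm ≈ 33.18 cm

33.18 cm


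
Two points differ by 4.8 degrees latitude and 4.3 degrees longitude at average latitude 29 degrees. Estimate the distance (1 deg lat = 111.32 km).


dlat_km = 4.8 * 111.32 = 534.336
dlon_km = 4.3 * 111.32 * cos(29) ≈ 418.659
dist = sqrt(534.336^2 + 418.659^2) ≈ 678.8 km

678.8 km


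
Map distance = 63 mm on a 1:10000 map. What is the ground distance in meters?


ground = 63 mm * 10000 / 1000 = 630.0 m

630.0 m


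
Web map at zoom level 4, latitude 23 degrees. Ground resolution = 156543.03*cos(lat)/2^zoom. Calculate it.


res = 156543.03 * cos(23) / 2^4 = 156543.03 * 0.92050485 / 16 = 9006.16 m/pixel

9006.16 m/pixel


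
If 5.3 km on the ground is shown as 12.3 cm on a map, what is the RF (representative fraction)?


ground = 5.3 km = 530000 cm; RF denominator = ground / map = 530000 / 12.3 ≈ 43089; RF = 1:43089

1:43089


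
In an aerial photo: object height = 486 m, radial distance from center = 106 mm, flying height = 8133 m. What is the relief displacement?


d = h * r / H = 486 * 106 / 8133 = 6.33 mm

6.33 mm


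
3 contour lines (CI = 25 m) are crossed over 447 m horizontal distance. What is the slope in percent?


elevation change = 3 * 25 = 75 m
slope = 75 / 447 * 100 = 16.8%

16.8%


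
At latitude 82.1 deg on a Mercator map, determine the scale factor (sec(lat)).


SF = 1 / cos(82.1) = 1 / 0.137445 = 7.276

7.276


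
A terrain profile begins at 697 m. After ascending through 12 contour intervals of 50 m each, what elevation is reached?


elevation = 697 + 12 * 50 = 1297 m

1297 m


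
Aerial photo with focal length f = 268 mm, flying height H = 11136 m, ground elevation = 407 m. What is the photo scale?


scale = f / (H - h) = 268 mm / 10729 m = 268 / 10729000 = 1:40034

1:40034


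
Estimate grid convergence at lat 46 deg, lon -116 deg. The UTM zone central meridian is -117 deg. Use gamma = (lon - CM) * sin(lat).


gamma = (-116 - -117) * sin(46) = 1 * 0.71934 = 0.719 degrees

0.719 degrees


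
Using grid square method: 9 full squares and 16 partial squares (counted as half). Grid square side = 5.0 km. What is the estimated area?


effective squares = 9 + 16 * 0.5 = 17.0
area = 17.0 * 25.0 = 425.0 km^2

425.0 km^2


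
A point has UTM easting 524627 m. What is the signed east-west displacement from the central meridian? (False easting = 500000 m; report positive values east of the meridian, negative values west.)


displacement = 524627 - 500000 = 24627 m

24627 m


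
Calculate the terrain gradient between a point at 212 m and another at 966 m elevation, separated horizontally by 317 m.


gradient = (966 - 212) / 317 = 754 / 317 = 2.3785

2.3785


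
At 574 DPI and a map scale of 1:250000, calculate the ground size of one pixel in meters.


pixel_cm = 2.54 / 574 ≈ 0.004425 cm
ground = pixel_cm * 250000 / 100 = 2.54 * 250000 / (574 * 100) = 635000 / 57400 ≈ 11.06 m

11.06 m


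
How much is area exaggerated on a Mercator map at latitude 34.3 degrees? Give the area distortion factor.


area_distortion = 1/cos^2(34.3) = 1.465

1.465


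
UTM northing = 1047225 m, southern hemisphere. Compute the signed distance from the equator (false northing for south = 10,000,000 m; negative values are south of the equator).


For southern: actual = 1047225 - 10000000 = -8952775 m

-8952775 m


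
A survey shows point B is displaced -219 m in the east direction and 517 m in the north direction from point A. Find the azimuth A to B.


az = atan2(-219, 517) = -23.0 deg
adjusted to 0-360: 337.0 degrees

337.0 degrees


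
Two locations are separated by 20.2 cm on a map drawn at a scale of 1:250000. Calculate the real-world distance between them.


ground = 20.2 cm * 250000 / 100 = 50500.0 m = 50.5 km

50.5 km


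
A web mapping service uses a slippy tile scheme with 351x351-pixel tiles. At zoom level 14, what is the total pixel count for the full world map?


tiles per axis = 2^14 = 16384
total tiles = 16384^2 = 268435456
pixels per axis = 16384 * 351 = 5750784
total pixels = 5750784^2 = 33071516614656

33071516614656 pixels


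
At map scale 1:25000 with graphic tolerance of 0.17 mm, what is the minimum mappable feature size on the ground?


ground = 0.17 mm * 25000 / 1000 = 4.25 m

4.25 m


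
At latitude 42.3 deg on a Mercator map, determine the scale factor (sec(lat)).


SF = 1 / cos(42.3) = 1 / 0.739631 = 1.352

1.352


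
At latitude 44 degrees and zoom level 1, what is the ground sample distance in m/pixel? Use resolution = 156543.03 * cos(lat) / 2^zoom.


res = 156543.03 * cos(44) / 2^1 = 156543.03 * 0.7193398 / 2 = 56303.82 m/pixel

56303.82 m/pixel


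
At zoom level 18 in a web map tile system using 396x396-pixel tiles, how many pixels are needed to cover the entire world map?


tiles per axis = 2^18 = 262144
total tiles = 262144^2 = 68719476736
pixels per axis = 262144 * 396 = 103809024
total pixels = 103809024^2 = 10776313463832576

10776313463832576 pixels


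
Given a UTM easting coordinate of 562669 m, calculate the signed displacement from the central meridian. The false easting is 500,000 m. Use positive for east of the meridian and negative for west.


displacement = 562669 - 500000 = 62669 m

62669 m


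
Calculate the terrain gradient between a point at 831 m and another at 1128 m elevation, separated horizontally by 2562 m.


gradient = (1128 - 831) / 2562 = 297 / 2562 = 0.1159

0.1159


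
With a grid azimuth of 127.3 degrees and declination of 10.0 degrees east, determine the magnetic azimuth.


magnetic azimuth = grid azimuth - declination (east +ve)
mag_az = 127.3 - 10.0 = 117.3 degrees

117.3 degrees


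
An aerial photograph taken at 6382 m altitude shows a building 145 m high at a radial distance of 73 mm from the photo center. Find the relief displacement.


d = h * r / H = 145 * 73 / 6382 = 1.66 mm

1.66 mm


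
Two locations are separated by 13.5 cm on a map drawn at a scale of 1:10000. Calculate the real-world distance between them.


ground = 13.5 cm * 10000 / 100 = 1350.0 m = 1.35 km

1.35 km


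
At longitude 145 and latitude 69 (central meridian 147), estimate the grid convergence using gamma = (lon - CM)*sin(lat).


gamma = (145 - 147) * sin(69) = -2 * 0.93358 = -1.867 degrees

-1.867 degrees


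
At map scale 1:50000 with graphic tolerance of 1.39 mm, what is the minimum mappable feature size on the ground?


ground = 1.39 mm * 50000 / 1000 = 69.5 m

69.5 m


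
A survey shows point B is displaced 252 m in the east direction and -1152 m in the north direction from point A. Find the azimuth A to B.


az = atan2(252, -1152) = 167.7 deg
adjusted to 0-360: 167.7 degrees

167.7 degrees


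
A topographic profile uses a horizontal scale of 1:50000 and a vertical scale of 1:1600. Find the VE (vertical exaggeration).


VE = horizontal_scale / vertical_scale = 50000 / 1600 = 31.25

31.25x


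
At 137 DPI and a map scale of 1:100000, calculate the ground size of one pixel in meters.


pixel_cm = 2.54 / 137 ≈ 0.01854 cm
ground = pixel_cm * 100000 / 100 = 2.54 * 100000 / (137 * 100) = 254000 / 13700 ≈ 18.54 m

18.54 m


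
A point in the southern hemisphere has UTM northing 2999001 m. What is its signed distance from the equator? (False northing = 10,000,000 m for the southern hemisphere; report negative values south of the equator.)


For southern: actual = 2999001 - 10000000 = -7000999 m

-7000999 m


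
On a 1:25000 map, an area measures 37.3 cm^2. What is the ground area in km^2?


ground_area = 37.3 * (25000/100)^2 = 2331250.0 m^2 = 2.33125 km^2 ≈ 2.331 km^2

2.331 km^2


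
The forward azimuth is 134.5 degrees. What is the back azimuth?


back azimuth = (134.5 + 180) mod 360 = 314.5 degrees

314.5 degrees


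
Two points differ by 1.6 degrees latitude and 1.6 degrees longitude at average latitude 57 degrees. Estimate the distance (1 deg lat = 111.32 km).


dlat_km = 1.6 * 111.32 = 178.112
dlon_km = 1.6 * 111.32 * cos(57) ≈ 97.007
dist = sqrt(178.112^2 + 97.007^2) ≈ 202.8 km

202.8 km


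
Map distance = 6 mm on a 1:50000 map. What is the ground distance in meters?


ground = 6 mm * 50000 / 1000 = 300.0 m

300.0 m


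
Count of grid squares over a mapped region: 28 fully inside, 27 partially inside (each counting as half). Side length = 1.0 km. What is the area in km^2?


effective squares = 28 + 27 * 0.5 = 41.5
area = 41.5 * 1.0 = 41.5 km^2

41.5 km^2


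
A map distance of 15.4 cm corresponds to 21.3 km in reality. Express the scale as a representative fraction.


ground = 21.3 km = 2130000 cm; RF denominator = ground / map = 2130000 / 15.4 ≈ 138312; RF = 1:138312

1:138312


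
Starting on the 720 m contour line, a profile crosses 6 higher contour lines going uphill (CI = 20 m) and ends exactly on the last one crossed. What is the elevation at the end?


elevation = 720 + 6 * 20 = 840 m

840 m


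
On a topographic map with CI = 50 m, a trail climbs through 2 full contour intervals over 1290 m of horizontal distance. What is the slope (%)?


elevation change = 2 * 50 = 100 m
slope = 100 / 1290 * 100 = 7.8%

7.8%


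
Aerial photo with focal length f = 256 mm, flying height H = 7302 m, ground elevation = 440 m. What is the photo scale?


scale = f / (H - h) = 256 mm / 6862 m = 256 / 6862000 = 1:26805

1:26805


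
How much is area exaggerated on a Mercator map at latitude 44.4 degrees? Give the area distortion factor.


area_distortion = 1/cos^2(44.4) = 1.959

1.959


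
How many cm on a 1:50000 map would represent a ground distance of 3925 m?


map_cm = 3925 * 100 / 50000 = 7.85 cm

7.85 cm


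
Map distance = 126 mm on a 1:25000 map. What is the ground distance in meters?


ground = 126 mm * 25000 / 1000 = 3150.0 m

3150.0 m


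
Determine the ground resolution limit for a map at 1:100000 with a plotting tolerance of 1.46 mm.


ground = 1.46 mm * 100000 / 1000 = 146.0 m

146.0 m


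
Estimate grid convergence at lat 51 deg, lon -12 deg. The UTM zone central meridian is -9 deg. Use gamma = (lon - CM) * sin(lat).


gamma = (-12 - -9) * sin(51) = -3 * 0.777146 = -2.331 degrees

-2.331 degrees


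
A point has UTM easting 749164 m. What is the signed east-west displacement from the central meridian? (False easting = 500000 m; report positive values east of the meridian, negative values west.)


displacement = 749164 - 500000 = 249164 m

249164 m


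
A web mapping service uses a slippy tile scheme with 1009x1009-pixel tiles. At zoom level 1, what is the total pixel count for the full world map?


tiles per axis = 2^1 = 2
total tiles = 2^2 = 4
pixels per axis = 2 * 1009 = 2018
total pixels = 2018^2 = 4072324

4072324 pixels


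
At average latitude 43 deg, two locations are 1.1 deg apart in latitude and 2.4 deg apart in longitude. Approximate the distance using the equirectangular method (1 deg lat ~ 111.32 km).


dlat_km = 1.1 * 111.32 = 122.452
dlon_km = 2.4 * 111.32 * cos(43) ≈ 195.394
dist = sqrt(122.452^2 + 195.394^2) ≈ 230.6 km

230.6 km


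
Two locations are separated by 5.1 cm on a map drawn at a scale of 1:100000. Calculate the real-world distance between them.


ground = 5.1 cm * 100000 / 100 = 5100.0 m = 5.1 km

5.1 km


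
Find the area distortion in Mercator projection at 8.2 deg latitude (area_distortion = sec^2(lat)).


area_distortion = 1/cos^2(8.2) = 1.021

1.021


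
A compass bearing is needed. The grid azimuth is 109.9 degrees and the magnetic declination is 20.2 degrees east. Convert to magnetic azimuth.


magnetic azimuth = grid azimuth - declination (east +ve)
mag_az = 109.9 - 20.2 = 89.7 degrees

89.7 degrees


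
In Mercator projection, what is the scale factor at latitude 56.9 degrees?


SF = 1 / cos(56.9) = 1 / 0.546102 = 1.831

1.831


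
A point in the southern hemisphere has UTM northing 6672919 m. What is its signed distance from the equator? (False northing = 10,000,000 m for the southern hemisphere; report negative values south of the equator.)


For southern: actual = 6672919 - 10000000 = -3327081 m

-3327081 m


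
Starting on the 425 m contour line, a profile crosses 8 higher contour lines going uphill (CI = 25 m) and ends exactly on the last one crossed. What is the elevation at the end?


elevation = 425 + 8 * 25 = 625 m

625 m


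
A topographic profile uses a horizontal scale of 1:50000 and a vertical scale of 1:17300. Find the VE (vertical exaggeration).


VE = horizontal_scale / vertical_scale = 50000 / 17300 ≈ 2.9

2.9x


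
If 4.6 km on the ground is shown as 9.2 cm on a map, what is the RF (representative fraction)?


ground = 4.6 km = 460000 cm; RF denominator = ground / map = 460000 / 9.2 = 50000; RF = 1:50000

1:50000


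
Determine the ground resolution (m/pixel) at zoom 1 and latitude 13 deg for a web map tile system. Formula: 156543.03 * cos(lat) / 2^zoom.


res = 156543.03 * cos(13) / 2^1 = 156543.03 * 0.97437006 / 2 = 76265.42 m/pixel

76265.42 m/pixel


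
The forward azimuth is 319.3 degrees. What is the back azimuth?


back azimuth = (319.3 + 180) mod 360 = 139.3 degrees

139.3 degrees


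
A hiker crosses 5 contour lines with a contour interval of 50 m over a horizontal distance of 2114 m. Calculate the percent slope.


elevation change = 5 * 50 = 250 m
slope = 250 / 2114 * 100 = 11.8%

11.8%


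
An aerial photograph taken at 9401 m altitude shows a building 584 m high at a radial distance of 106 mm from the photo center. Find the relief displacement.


d = h * r / H = 584 * 106 / 9401 = 6.58 mm

6.58 mm


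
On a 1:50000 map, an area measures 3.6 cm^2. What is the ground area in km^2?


ground_area = 3.6 * (50000/100)^2 = 900000.0 m^2 = 0.9 km^2

0.9 km^2


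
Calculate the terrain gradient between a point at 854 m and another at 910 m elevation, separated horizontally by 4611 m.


gradient = (910 - 854) / 4611 = 56 / 4611 = 0.0121

0.0121


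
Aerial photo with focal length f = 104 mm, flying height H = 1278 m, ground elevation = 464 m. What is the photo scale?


scale = f / (H - h) = 104 mm / 814 m = 104 / 814000 = 1:7827

1:7827


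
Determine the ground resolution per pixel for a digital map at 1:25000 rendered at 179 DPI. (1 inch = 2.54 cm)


pixel_cm = 2.54 / 179 ≈ 0.01419 cm
ground = pixel_cm * 25000 / 100 = 2.54 * 25000 / (179 * 100) = 63500 / 17900 ≈ 3.55 m

3.55 m


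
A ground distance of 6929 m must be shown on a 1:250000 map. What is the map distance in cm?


map_cm = 6929 * 100 / 250000 = 2.7716 cm ≈ 2.77 cm

2.77 cm


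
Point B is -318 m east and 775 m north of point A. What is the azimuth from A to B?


az = atan2(-318, 775) = -22.3 deg
adjusted to 0-360: 337.7 degrees

337.7 degrees


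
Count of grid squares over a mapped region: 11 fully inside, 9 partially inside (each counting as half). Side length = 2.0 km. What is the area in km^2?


effective squares = 11 + 9 * 0.5 = 15.5
area = 15.5 * 4.0 = 62.0 km^2

62.0 km^2


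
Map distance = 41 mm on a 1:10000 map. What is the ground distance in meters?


ground = 41 mm * 10000 / 1000 = 410.0 m

410.0 m


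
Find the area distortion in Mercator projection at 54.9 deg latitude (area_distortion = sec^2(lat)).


area_distortion = 1/cos^2(54.9) = 3.025

3.025


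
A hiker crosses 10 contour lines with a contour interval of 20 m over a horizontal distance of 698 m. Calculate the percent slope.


elevation change = 10 * 20 = 200 m
slope = 200 / 698 * 100 = 28.7%

28.7%


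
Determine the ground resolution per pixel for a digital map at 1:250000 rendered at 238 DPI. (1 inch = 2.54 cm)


pixel_cm = 2.54 / 238 ≈ 0.010672 cm
ground = pixel_cm * 250000 / 100 = 2.54 * 250000 / (238 * 100) = 635000 / 23800 ≈ 26.68 m

26.68 m


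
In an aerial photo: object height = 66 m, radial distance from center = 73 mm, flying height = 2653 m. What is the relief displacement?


d = h * r / H = 66 * 73 / 2653 = 1.82 mm

1.82 mm


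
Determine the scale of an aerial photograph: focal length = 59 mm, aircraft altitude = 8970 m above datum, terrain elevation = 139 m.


scale = f / (H - h) = 59 mm / 8831 m = 59 / 8831000 = 1:149678

1:149678


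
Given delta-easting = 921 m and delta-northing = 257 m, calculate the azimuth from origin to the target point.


az = atan2(921, 257) = 74.4 deg
adjusted to 0-360: 74.4 degrees

74.4 degrees


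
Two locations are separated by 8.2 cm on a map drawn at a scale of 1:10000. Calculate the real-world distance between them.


ground = 8.2 cm * 10000 / 100 = 820.0 m

820.0 m


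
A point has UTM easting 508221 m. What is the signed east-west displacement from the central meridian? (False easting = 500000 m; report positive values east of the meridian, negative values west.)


displacement = 508221 - 500000 = 8221 m

8221 m


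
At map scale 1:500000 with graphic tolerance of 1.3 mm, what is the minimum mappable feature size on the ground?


ground = 1.3 mm * 500000 / 1000 = 650.0 m

650.0 m


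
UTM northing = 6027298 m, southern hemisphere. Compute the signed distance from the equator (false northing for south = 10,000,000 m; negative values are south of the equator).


For southern: actual = 6027298 - 10000000 = -3972702 m

-3972702 m


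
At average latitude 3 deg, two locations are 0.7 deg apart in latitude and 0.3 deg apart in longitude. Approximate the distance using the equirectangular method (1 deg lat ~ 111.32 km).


dlat_km = 0.7 * 111.32 = 77.924
dlon_km = 0.3 * 111.32 * cos(3) ≈ 33.35
dist = sqrt(77.924^2 + 33.35^2) ≈ 84.8 km

84.8 km


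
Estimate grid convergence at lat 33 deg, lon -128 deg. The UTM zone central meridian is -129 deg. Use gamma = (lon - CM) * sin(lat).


gamma = (-128 - -129) * sin(33) = 1 * 0.544639 = 0.545 degrees

0.545 degrees


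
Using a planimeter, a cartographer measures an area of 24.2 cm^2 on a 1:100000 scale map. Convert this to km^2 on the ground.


ground_area = 24.2 * (100000/100)^2 = 24200000.0 m^2 = 24.2 km^2

24.2 km^2


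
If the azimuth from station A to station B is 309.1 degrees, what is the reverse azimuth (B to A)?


back azimuth = (309.1 + 180) mod 360 = 129.1 degrees

129.1 degrees


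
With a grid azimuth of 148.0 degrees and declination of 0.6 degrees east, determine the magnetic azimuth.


magnetic azimuth = grid azimuth - declination (east +ve)
mag_az = 148.0 - 0.6 = 147.4 degrees

147.4 degrees


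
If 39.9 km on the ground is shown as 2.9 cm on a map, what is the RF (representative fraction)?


ground = 39.9 km = 3990000 cm; RF denominator = ground / map = 3990000 / 2.9 ≈ 1375862; RF = 1:1375862

1:1375862


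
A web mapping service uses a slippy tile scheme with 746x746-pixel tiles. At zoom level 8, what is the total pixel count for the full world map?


tiles per axis = 2^8 = 256
total tiles = 256^2 = 65536
pixels per axis = 256 * 746 = 190976
total pixels = 190976^2 = 36471832576

36471832576 pixels


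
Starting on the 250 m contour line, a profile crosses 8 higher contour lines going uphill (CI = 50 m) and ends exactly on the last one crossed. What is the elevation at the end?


elevation = 250 + 8 * 50 = 650 m

650 m


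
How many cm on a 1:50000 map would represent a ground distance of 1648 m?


map_cm = 1648 * 100 / 50000 = 3.296 cm ≈ 3.3 cm

3.3 cm


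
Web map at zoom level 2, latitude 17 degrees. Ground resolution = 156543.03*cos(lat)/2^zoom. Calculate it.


res = 156543.03 * cos(17) / 2^2 = 156543.03 * 0.95630476 / 4 = 37425.71 m/pixel

37425.71 m/pixel


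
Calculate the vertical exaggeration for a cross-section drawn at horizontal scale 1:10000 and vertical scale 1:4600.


VE = horizontal_scale / vertical_scale = 10000 / 4600 ≈ 2.2

2.2x


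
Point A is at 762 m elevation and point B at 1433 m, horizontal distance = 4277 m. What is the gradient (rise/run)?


gradient = (1433 - 762) / 4277 = 671 / 4277 = 0.1569

0.1569


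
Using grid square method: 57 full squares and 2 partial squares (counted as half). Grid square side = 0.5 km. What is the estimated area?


effective squares = 57 + 2 * 0.5 = 58.0
area = 58.0 * 0.25 = 14.5 km^2

14.5 km^2


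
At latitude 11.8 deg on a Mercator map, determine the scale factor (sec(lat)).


SF = 1 / cos(11.8) = 1 / 0.978867 = 1.022

1.022


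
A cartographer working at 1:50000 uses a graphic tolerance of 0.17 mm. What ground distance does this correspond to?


ground = 0.17 mm * 50000 / 1000 = 8.5 m

8.5 m


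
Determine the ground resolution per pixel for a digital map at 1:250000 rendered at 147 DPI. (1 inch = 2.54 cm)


pixel_cm = 2.54 / 147 ≈ 0.017279 cm
ground = pixel_cm * 250000 / 100 = 2.54 * 250000 / (147 * 100) = 635000 / 14700 ≈ 43.2 m

43.2 m


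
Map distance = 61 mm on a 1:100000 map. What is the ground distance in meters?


ground = 61 mm * 100000 / 1000 = 6100.0 m

6100.0 m


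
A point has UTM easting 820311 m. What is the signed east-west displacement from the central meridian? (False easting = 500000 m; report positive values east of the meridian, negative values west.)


displacement = 820311 - 500000 = 320311 m

320311 m


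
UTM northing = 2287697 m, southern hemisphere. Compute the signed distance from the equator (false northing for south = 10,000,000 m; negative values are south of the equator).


For southern: actual = 2287697 - 10000000 = -7712303 m

-7712303 m


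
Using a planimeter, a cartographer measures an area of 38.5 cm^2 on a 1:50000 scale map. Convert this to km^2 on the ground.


ground_area = 38.5 * (50000/100)^2 = 9625000.0 m^2 = 9.625 km^2

9.625 km^2


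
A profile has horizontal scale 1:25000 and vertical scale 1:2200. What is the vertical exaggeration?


VE = horizontal_scale / vertical_scale = 25000 / 2200 ≈ 11.4

11.4x


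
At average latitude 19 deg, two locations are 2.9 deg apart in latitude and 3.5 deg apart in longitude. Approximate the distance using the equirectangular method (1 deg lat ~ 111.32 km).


dlat_km = 2.9 * 111.32 = 322.828
dlon_km = 3.5 * 111.32 * cos(19) ≈ 368.393
dist = sqrt(322.828^2 + 368.393^2) ≈ 489.8 km

489.8 km


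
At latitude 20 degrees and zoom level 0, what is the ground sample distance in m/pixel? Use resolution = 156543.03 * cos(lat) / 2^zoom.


res = 156543.03 * cos(20) / 2^0 = 156543.03 * 0.93969262 / 1 = 147102.33 m/pixel

147102.33 m/pixel


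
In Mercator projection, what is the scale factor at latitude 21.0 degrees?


SF = 1 / cos(21.0) = 1 / 0.93358 = 1.071

1.071


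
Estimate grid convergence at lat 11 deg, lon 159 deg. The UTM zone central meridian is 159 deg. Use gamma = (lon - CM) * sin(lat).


gamma = (159 - 159) * sin(11) = 0 * 0.190809 = 0.0 degrees

0.0 degrees


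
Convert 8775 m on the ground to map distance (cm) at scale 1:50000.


map_cm = 8775 * 100 / 50000 = 17.55 cm

17.55 cm


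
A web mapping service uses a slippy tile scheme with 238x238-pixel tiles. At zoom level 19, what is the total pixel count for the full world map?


tiles per axis = 2^19 = 524288
total tiles = 524288^2 = 274877906944
pixels per axis = 524288 * 238 = 124780544
total pixels = 124780544^2 = 15570184160935936

15570184160935936 pixels


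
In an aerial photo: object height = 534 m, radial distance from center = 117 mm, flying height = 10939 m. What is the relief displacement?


d = h * r / H = 534 * 117 / 10939 = 5.71 mm

5.71 mm


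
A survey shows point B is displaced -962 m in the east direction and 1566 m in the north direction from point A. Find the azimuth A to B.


az = atan2(-962, 1566) = -31.6 deg
adjusted to 0-360: 328.4 degrees

328.4 degrees


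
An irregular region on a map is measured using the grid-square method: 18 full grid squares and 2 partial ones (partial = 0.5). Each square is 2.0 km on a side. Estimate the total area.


effective squares = 18 + 2 * 0.5 = 19.0
area = 19.0 * 4.0 = 76.0 km^2

76.0 km^2


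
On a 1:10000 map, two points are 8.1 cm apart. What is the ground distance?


ground = 8.1 cm * 10000 / 100 = 810.0 m

810.0 m


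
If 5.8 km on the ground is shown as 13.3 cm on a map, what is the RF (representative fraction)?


ground = 5.8 km = 580000 cm; RF denominator = ground / map = 580000 / 13.3 ≈ 43609; RF = 1:43609

1:43609


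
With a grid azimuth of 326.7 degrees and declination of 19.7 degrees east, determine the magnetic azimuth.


magnetic azimuth = grid azimuth - declination (east +ve)
mag_az = 326.7 - 19.7 = 307.0 degrees

307.0 degrees


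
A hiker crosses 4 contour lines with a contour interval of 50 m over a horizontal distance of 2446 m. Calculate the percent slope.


elevation change = 4 * 50 = 200 m
slope = 200 / 2446 * 100 = 8.2%

8.2%


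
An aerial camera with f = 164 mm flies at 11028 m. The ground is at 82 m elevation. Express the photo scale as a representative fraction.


scale = f / (H - h) = 164 mm / 10946 m = 164 / 10946000 = 1:66744

1:66744


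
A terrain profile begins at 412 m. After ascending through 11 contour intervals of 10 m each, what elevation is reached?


elevation = 412 + 11 * 10 = 522 m

522 m


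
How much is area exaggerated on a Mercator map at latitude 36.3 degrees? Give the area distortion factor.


area_distortion = 1/cos^2(36.3) = 1.54

1.54


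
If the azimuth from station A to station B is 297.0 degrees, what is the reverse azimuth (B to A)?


back azimuth = (297.0 + 180) mod 360 = 117.0 degrees

117.0 degrees


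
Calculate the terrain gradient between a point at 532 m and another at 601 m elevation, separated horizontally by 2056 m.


gradient = (601 - 532) / 2056 = 69 / 2056 = 0.0336

0.0336


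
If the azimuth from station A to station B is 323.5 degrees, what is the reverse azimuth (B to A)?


back azimuth = (323.5 + 180) mod 360 = 143.5 degrees

143.5 degrees


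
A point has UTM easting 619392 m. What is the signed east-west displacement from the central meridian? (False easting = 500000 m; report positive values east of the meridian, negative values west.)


displacement = 619392 - 500000 = 119392 m

119392 m


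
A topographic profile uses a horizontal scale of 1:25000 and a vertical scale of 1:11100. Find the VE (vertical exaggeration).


VE = horizontal_scale / vertical_scale = 25000 / 11100 ≈ 2.3

2.3x


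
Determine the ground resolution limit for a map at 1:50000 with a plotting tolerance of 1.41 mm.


ground = 1.41 mm * 50000 / 1000 = 70.5 m

70.5 m


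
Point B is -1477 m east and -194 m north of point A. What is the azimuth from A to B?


az = atan2(-1477, -194) = -97.5 deg
adjusted to 0-360: 262.5 degrees

262.5 degrees


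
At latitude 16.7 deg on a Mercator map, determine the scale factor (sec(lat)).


SF = 1 / cos(16.7) = 1 / 0.957822 = 1.044

1.044


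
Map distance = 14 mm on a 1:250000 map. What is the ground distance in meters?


ground = 14 mm * 250000 / 1000 = 3500.0 m

3500.0 m


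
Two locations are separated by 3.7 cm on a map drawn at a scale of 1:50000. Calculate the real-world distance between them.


ground = 3.7 cm * 50000 / 100 = 1850.0 m = 1.85 km

1.85 km


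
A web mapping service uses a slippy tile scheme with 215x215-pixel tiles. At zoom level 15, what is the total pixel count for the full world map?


tiles per axis = 2^15 = 32768
total tiles = 32768^2 = 1073741824
pixels per axis = 32768 * 215 = 7045120
total pixels = 7045120^2 = 49633715814400

49633715814400 pixels


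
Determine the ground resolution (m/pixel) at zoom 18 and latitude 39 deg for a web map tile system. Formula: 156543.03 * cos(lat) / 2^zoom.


res = 156543.03 * cos(39) / 2^18 = 156543.03 * 0.77714596 / 262144 = 0.46 m/pixel

0.46 m/pixel


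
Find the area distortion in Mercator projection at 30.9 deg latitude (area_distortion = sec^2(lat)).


area_distortion = 1/cos^2(30.9) = 1.358

1.358


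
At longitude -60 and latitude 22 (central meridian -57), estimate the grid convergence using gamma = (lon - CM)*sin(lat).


gamma = (-60 - -57) * sin(22) = -3 * 0.374607 = -1.124 degrees

-1.124 degrees


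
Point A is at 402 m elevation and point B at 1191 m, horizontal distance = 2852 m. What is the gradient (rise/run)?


gradient = (1191 - 402) / 2852 = 789 / 2852 = 0.2766

0.2766


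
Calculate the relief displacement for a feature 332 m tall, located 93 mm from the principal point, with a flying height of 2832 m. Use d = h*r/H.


d = h * r / H = 332 * 93 / 2832 = 10.9 mm

10.9 mm


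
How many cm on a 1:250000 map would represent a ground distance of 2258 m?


map_cm = 2258 * 100 / 250000 = 0.9032 cm ≈ 0.9 cm

0.9 cm


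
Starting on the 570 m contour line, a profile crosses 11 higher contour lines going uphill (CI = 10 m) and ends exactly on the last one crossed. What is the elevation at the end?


elevation = 570 + 11 * 10 = 680 m

680 m


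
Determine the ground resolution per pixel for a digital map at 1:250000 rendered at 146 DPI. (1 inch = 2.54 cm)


pixel_cm = 2.54 / 146 ≈ 0.017397 cm
ground = pixel_cm * 250000 / 100 = 2.54 * 250000 / (146 * 100) = 635000 / 14600 ≈ 43.49 m

43.49 m


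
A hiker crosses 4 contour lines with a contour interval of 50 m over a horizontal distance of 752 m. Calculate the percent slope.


elevation change = 4 * 50 = 200 m
slope = 200 / 752 * 100 = 26.6%

26.6%


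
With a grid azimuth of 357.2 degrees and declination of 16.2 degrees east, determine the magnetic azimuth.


magnetic azimuth = grid azimuth - declination (east +ve)
mag_az = 357.2 - 16.2 = 341.0 degrees

341.0 degrees


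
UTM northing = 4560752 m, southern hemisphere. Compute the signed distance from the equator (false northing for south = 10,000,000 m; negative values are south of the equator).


For southern: actual = 4560752 - 10000000 = -5439248 m

-5439248 m


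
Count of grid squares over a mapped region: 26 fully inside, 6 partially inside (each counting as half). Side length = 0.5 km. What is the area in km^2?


effective squares = 26 + 6 * 0.5 = 29.0
area = 29.0 * 0.25 = 7.25 km^2

7.25 km^2


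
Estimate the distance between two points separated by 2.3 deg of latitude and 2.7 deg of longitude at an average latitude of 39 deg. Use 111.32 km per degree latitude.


dlat_km = 2.3 * 111.32 = 256.036
dlon_km = 2.7 * 111.32 * cos(39) ≈ 233.582
dist = sqrt(256.036^2 + 233.582^2) ≈ 346.6 km

346.6 km


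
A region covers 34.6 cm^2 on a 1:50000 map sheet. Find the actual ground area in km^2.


ground_area = 34.6 * (50000/100)^2 = 8650000.0 m^2 = 8.65 km^2

8.65 km^2


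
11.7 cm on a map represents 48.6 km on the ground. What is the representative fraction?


ground = 48.6 km = 4860000 cm; RF denominator = ground / map = 4860000 / 11.7 ≈ 415385; RF = 1:415385

1:415385
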